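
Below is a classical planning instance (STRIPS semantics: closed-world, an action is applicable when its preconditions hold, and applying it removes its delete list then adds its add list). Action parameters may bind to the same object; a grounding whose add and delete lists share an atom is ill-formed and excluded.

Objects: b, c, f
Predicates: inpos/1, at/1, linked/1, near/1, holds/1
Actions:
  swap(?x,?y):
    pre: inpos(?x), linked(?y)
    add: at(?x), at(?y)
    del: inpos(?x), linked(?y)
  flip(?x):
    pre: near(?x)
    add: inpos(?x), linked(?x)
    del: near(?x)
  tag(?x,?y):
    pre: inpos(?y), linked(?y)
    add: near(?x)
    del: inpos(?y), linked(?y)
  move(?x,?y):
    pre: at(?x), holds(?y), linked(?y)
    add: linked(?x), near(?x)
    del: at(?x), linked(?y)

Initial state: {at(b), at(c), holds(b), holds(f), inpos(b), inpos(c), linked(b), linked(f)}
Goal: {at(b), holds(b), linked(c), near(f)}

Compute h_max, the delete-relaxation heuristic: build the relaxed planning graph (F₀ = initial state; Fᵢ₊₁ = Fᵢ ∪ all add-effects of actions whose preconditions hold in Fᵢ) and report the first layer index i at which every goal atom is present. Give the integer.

F0 = init (8 atoms)
F1 = F0 ∪ {at(f), linked(c), near(b), near(c), near(f)}  (13 atoms)
goal ⊆ F1  ⇒  h_max = 1

1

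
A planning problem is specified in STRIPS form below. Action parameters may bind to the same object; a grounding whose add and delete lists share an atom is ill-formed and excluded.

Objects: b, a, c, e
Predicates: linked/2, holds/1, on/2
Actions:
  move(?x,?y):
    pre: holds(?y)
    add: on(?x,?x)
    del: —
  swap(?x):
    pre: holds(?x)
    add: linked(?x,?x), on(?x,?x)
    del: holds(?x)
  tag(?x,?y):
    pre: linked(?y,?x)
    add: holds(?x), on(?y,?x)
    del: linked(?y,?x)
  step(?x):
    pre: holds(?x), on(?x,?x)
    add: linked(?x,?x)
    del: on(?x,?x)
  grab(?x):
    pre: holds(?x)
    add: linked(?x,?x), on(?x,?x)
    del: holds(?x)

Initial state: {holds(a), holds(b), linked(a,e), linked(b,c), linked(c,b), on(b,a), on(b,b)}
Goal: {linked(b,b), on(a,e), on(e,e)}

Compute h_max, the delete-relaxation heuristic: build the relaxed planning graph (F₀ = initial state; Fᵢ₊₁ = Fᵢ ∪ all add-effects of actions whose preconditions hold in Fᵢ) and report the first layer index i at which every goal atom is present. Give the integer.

F0 = init (7 atoms)
F1 = F0 ∪ {holds(c), holds(e), linked(a,a), linked(b,b), on(a,a), on(a,e), on(b,c), on(c,b), on(c,c), on(e,e)}  (17 atoms)
goal ⊆ F1  ⇒  h_max = 1

1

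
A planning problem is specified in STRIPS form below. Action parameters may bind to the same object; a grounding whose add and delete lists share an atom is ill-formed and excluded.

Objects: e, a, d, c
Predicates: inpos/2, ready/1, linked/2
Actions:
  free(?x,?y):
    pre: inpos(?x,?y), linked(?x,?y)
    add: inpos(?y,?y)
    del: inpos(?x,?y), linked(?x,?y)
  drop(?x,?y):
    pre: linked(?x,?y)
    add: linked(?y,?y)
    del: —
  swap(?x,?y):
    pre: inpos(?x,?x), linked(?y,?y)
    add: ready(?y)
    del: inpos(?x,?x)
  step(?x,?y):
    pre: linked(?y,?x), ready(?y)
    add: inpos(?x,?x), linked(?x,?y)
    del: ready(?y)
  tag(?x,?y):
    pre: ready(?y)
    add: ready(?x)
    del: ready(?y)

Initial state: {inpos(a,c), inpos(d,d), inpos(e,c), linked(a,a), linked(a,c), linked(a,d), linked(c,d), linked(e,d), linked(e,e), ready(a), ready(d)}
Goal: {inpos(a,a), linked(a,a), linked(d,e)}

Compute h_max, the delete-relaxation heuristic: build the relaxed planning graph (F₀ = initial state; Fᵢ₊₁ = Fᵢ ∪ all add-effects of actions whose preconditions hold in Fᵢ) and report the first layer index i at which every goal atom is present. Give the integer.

F0 = init (11 atoms)
F1 = F0 ∪ {inpos(a,a), inpos(c,c), linked(c,a), linked(c,c), linked(d,a), linked(d,d), ready(c), ready(e)}  (19 atoms)
F2 = F1 ∪ {inpos(e,e), linked(d,c), linked(d,e)}  (22 atoms)
goal ⊆ F2  ⇒  h_max = 2

2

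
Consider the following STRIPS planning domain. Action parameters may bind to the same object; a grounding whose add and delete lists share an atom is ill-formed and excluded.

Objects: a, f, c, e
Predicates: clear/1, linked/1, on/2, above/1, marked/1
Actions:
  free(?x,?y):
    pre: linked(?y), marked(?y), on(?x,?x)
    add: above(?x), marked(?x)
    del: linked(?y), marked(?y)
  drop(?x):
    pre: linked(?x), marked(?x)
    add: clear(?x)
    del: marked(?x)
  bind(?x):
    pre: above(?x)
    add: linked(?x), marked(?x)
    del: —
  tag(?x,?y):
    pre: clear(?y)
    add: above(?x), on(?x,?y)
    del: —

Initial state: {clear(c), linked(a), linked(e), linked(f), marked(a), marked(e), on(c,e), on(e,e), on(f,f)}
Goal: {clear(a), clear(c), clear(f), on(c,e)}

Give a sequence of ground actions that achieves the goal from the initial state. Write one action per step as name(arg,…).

1. free(f,e)  →  {above(f), clear(c), linked(a), linked(f), marked(a), marked(f), on(c,e), on(e,e), on(f,f)}
2. drop(a)  →  {above(f), clear(a), clear(c), linked(a), linked(f), marked(f), on(c,e), on(e,e), on(f,f)}
3. drop(f)  →  {above(f), clear(a), clear(c), clear(f), linked(a), linked(f), on(c,e), on(e,e), on(f,f)}

free(f,e); drop(a); drop(f)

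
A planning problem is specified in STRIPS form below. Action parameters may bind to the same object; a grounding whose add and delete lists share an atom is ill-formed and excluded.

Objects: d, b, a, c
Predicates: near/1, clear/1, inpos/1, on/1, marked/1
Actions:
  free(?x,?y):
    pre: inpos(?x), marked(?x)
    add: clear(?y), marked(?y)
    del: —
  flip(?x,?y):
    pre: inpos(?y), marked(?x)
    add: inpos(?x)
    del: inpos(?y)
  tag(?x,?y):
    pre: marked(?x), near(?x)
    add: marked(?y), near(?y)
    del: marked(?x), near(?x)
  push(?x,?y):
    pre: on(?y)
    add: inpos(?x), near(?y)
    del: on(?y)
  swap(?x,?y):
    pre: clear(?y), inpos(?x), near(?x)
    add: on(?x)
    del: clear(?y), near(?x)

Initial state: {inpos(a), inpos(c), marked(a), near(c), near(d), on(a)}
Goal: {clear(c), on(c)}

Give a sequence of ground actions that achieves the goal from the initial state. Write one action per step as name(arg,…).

free(a,d); free(a,c); swap(c,d)

1. free(a,d)  →  {clear(d), inpos(a), inpos(c), marked(a), marked(d), near(c), near(d), on(a)}
2. free(a,c)  →  {clear(c), clear(d), inpos(a), inpos(c), marked(a), marked(c), marked(d), near(c), near(d), on(a)}
3. swap(c,d)  →  {clear(c), inpos(a), inpos(c), marked(a), marked(c), marked(d), near(d), on(a), on(c)}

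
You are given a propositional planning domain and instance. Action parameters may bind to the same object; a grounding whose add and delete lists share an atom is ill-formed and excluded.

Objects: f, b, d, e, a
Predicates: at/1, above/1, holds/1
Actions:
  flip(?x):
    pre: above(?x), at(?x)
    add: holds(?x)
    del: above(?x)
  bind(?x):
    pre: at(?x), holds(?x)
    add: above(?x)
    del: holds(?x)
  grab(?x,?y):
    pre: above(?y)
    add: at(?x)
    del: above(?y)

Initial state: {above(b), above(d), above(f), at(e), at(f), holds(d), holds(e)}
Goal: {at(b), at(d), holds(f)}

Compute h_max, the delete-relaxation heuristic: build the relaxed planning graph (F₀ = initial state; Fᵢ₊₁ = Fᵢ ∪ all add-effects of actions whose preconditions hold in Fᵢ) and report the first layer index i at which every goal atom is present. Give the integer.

1

F0 = init (7 atoms)
F1 = F0 ∪ {above(e), at(a), at(b), at(d), holds(f)}  (12 atoms)
goal ⊆ F1  ⇒  h_max = 1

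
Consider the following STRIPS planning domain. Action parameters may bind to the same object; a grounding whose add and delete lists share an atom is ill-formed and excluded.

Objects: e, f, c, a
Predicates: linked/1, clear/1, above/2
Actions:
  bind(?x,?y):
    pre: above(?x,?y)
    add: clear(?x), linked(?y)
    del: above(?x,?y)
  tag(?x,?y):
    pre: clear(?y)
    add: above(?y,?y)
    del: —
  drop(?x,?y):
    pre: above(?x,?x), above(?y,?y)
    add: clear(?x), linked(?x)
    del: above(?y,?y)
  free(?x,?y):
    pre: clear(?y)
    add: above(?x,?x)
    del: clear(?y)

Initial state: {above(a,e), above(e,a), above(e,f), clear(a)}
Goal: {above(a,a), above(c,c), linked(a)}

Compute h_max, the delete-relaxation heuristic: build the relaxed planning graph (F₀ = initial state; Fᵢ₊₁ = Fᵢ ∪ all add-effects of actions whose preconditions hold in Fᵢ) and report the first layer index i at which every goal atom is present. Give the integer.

1

F0 = init (4 atoms)
F1 = F0 ∪ {above(a,a), above(c,c), above(e,e), above(f,f), clear(e), linked(a), linked(e), linked(f)}  (12 atoms)
goal ⊆ F1  ⇒  h_max = 1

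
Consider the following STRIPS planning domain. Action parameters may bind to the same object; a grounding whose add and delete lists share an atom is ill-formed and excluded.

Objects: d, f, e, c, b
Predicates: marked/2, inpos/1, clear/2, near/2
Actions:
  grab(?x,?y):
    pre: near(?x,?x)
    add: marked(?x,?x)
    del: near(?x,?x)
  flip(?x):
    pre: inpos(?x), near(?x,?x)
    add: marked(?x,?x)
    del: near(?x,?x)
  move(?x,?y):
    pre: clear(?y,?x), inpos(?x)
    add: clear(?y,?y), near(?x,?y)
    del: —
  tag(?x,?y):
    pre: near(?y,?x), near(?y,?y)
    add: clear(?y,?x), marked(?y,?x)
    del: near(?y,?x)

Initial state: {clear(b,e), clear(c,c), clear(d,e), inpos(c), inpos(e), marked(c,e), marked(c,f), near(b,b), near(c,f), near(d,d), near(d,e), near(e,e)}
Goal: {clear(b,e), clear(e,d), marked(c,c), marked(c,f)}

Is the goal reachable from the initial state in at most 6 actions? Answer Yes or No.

1. move(e,d)  →  {clear(b,e), clear(c,c), clear(d,d), clear(d,e), inpos(c), inpos(e), marked(c,e), marked(c,f), near(b,b), near(c,f), near(d,d), near(d,e), near(e,d), near(e,e)}
2. move(c,c)  →  {clear(b,e), clear(c,c), clear(d,d), clear(d,e), inpos(c), inpos(e), marked(c,e), marked(c,f), near(b,b), near(c,c), near(c,f), near(d,d), near(d,e), near(e,d), near(e,e)}
3. grab(c,d)  →  {clear(b,e), clear(c,c), clear(d,d), clear(d,e), inpos(c), inpos(e), marked(c,c), marked(c,e), marked(c,f), near(b,b), near(c,f), near(d,d), near(d,e), near(e,d), near(e,e)}
4. tag(d,e)  →  {clear(b,e), clear(c,c), clear(d,d), clear(d,e), clear(e,d), inpos(c), inpos(e), marked(c,c), marked(c,e), marked(c,f), marked(e,d), near(b,b), near(c,f), near(d,d), near(d,e), near(e,e)}
optimal plan length = 4; 4 ≤ 6

Yes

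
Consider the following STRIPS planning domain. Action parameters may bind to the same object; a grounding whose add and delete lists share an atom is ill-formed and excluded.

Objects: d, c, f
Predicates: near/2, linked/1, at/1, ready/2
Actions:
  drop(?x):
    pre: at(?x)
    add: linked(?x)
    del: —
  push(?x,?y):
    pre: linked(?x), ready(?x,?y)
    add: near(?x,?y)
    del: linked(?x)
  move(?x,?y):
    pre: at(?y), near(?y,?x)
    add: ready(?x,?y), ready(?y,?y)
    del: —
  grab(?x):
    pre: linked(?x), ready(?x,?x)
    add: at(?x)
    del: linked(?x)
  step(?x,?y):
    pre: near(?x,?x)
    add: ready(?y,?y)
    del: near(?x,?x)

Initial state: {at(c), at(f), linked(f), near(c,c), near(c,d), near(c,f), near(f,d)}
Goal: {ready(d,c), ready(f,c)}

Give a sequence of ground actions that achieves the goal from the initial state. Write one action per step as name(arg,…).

move(d,c); move(f,c)

1. move(d,c)  →  {at(c), at(f), linked(f), near(c,c), near(c,d), near(c,f), near(f,d), ready(c,c), ready(d,c)}
2. move(f,c)  →  {at(c), at(f), linked(f), near(c,c), near(c,d), near(c,f), near(f,d), ready(c,c), ready(d,c), ready(f,c)}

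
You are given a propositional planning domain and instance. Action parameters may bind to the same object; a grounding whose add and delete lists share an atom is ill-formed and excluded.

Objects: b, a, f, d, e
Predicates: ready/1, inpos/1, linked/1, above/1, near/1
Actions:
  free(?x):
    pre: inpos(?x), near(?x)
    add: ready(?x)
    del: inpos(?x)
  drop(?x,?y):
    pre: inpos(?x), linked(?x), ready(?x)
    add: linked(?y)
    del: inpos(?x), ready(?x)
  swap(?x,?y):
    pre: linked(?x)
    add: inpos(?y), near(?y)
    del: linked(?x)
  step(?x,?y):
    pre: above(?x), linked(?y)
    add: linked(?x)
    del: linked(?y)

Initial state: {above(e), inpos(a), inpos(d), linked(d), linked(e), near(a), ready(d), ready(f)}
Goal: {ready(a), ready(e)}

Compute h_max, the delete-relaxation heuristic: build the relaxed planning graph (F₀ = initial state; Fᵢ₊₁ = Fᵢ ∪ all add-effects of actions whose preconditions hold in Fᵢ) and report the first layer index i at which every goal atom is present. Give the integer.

2

F0 = init (8 atoms)
F1 = F0 ∪ {inpos(b), inpos(e), inpos(f), linked(a), linked(b), linked(f), near(b), near(d), near(e), near(f), ready(a)}  (19 atoms)
F2 = F1 ∪ {ready(b), ready(e)}  (21 atoms)
goal ⊆ F2  ⇒  h_max = 2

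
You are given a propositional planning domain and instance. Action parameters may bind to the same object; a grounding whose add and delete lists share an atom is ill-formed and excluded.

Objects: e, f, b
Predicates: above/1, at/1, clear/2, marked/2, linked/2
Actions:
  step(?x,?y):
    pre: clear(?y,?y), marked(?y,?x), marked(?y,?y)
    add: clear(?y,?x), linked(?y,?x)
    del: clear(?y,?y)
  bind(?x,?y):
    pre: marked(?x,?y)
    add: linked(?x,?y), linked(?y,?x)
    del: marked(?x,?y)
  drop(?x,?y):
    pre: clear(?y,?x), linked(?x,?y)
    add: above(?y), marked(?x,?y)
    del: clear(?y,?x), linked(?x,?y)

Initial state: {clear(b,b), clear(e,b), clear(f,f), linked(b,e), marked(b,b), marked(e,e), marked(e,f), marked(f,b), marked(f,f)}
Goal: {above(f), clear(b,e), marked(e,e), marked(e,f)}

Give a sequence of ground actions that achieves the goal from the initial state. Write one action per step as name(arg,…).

bind(f,f); drop(f,f); drop(b,e); step(e,b)

1. bind(f,f)  →  {clear(b,b), clear(e,b), clear(f,f), linked(b,e), linked(f,f), marked(b,b), marked(e,e), marked(e,f), marked(f,b)}
2. drop(f,f)  →  {above(f), clear(b,b), clear(e,b), linked(b,e), marked(b,b), marked(e,e), marked(e,f), marked(f,b), marked(f,f)}
3. drop(b,e)  →  {above(e), above(f), clear(b,b), marked(b,b), marked(b,e), marked(e,e), marked(e,f), marked(f,b), marked(f,f)}
4. step(e,b)  →  {above(e), above(f), clear(b,e), linked(b,e), marked(b,b), marked(b,e), marked(e,e), marked(e,f), marked(f,b), marked(f,f)}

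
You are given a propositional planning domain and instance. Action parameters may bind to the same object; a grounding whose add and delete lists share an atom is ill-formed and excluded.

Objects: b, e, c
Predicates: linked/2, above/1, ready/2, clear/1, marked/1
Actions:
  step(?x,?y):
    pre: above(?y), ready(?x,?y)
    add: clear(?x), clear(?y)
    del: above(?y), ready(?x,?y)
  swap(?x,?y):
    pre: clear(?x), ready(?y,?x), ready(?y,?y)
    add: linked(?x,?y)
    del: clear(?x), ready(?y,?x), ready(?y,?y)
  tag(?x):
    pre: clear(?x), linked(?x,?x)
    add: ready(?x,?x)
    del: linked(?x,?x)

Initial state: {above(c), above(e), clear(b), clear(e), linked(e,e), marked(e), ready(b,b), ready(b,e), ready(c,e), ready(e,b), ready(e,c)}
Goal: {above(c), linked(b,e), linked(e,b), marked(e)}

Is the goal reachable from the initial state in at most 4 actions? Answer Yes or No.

1. tag(e)  →  {above(c), above(e), clear(b), clear(e), marked(e), ready(b,b), ready(b,e), ready(c,e), ready(e,b), ready(e,c), ready(e,e)}
2. swap(b,e)  →  {above(c), above(e), clear(e), linked(b,e), marked(e), ready(b,b), ready(b,e), ready(c,e), ready(e,c)}
3. swap(e,b)  →  {above(c), above(e), linked(b,e), linked(e,b), marked(e), ready(c,e), ready(e,c)}
optimal plan length = 3; 3 ≤ 4

Yes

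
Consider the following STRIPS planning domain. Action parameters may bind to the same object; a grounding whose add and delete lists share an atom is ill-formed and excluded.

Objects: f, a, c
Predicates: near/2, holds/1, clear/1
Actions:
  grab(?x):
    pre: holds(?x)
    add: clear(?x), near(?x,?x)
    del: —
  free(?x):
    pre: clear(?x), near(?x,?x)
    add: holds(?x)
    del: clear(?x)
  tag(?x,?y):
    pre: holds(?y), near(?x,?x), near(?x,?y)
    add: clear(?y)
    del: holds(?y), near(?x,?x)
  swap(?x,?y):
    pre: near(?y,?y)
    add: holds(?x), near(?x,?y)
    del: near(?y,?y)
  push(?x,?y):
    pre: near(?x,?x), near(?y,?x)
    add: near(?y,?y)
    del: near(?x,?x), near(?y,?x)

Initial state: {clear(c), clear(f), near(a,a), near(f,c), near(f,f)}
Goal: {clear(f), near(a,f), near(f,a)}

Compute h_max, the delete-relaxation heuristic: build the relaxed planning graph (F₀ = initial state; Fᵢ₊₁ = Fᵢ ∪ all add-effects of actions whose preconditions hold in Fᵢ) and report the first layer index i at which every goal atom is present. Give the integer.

1

F0 = init (5 atoms)
F1 = F0 ∪ {holds(a), holds(c), holds(f), near(a,f), near(c,a), near(c,f), near(f,a)}  (12 atoms)
goal ⊆ F1  ⇒  h_max = 1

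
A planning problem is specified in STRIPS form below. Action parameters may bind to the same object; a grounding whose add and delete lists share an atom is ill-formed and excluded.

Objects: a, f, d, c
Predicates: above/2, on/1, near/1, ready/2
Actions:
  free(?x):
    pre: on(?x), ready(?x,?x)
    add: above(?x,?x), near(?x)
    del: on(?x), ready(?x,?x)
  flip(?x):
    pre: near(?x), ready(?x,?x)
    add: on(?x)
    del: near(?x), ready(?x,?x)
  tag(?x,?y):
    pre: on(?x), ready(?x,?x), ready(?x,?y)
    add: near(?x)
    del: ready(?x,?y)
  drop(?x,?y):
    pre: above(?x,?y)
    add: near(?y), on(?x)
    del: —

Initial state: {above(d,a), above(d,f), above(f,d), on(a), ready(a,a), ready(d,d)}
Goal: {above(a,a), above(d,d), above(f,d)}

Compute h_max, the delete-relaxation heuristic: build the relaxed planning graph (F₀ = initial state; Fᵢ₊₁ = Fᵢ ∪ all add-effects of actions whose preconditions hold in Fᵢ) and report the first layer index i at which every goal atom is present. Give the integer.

F0 = init (6 atoms)
F1 = F0 ∪ {above(a,a), near(a), near(d), near(f), on(d), on(f)}  (12 atoms)
F2 = F1 ∪ {above(d,d)}  (13 atoms)
goal ⊆ F2  ⇒  h_max = 2

2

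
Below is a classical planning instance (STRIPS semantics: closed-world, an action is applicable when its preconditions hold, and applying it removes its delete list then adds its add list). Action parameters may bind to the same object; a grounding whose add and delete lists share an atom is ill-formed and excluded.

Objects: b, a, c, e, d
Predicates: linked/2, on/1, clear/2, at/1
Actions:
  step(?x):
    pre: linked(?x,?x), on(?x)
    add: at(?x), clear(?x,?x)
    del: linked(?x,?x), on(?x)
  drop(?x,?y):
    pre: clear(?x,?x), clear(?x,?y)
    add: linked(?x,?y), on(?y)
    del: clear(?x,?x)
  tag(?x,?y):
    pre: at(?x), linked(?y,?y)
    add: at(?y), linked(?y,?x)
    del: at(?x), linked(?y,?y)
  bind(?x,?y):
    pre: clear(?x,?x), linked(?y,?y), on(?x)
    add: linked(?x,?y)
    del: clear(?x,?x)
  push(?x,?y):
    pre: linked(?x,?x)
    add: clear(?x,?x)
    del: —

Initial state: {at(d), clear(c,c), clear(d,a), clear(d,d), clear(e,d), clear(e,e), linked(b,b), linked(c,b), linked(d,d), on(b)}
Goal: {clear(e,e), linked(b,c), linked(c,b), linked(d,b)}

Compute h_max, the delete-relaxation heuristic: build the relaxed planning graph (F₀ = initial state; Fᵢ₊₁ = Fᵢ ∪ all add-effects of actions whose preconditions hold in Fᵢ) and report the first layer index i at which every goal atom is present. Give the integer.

F0 = init (10 atoms)
F1 = F0 ∪ {at(b), clear(b,b), linked(b,d), linked(c,c), linked(d,a), linked(e,d), linked(e,e), on(a), on(c), on(d), on(e)}  (21 atoms)
F2 = F1 ∪ {at(c), at(e), linked(b,c), linked(b,e), linked(c,d), linked(c,e), linked(d,b), linked(d,c), linked(d,e), linked(e,b), linked(e,c)}  (32 atoms)
goal ⊆ F2  ⇒  h_max = 2

2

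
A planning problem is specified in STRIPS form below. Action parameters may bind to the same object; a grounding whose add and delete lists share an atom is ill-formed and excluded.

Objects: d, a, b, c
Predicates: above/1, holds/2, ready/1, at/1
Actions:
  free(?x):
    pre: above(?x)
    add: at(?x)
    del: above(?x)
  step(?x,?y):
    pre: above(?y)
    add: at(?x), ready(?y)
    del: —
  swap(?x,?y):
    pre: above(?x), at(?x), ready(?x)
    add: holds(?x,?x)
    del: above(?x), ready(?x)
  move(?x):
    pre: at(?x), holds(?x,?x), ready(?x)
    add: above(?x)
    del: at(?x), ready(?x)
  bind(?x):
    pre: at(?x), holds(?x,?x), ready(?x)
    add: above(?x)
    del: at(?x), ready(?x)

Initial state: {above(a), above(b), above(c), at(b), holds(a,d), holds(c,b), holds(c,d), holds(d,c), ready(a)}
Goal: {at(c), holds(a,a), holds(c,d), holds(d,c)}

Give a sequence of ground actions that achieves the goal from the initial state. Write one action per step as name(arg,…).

1. free(c)  →  {above(a), above(b), at(b), at(c), holds(a,d), holds(c,b), holds(c,d), holds(d,c), ready(a)}
2. step(a,a)  →  {above(a), above(b), at(a), at(b), at(c), holds(a,d), holds(c,b), holds(c,d), holds(d,c), ready(a)}
3. swap(a,d)  →  {above(b), at(a), at(b), at(c), holds(a,a), holds(a,d), holds(c,b), holds(c,d), holds(d,c)}

free(c); step(a,a); swap(a,d)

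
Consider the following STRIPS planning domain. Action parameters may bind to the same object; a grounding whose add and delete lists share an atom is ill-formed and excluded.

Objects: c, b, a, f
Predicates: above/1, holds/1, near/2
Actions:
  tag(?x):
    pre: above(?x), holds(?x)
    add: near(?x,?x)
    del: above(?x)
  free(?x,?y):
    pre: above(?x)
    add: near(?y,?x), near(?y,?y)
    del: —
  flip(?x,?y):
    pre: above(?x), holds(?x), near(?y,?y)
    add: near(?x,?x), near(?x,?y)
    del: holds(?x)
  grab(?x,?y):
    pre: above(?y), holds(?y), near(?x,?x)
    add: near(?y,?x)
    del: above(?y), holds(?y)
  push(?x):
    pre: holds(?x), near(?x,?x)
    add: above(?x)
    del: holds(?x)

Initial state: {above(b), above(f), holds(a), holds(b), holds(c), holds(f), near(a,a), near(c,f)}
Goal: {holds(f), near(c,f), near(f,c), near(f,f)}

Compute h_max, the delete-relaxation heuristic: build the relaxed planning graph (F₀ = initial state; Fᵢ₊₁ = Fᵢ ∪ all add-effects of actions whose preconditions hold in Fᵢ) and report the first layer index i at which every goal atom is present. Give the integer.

2

F0 = init (8 atoms)
F1 = F0 ∪ {above(a), near(a,b), near(a,f), near(b,a), near(b,b), near(b,f), near(c,b), near(c,c), near(f,a), near(f,b), near(f,f)}  (19 atoms)
F2 = F1 ∪ {above(c), near(a,c), near(b,c), near(c,a), near(f,c)}  (24 atoms)
goal ⊆ F2  ⇒  h_max = 2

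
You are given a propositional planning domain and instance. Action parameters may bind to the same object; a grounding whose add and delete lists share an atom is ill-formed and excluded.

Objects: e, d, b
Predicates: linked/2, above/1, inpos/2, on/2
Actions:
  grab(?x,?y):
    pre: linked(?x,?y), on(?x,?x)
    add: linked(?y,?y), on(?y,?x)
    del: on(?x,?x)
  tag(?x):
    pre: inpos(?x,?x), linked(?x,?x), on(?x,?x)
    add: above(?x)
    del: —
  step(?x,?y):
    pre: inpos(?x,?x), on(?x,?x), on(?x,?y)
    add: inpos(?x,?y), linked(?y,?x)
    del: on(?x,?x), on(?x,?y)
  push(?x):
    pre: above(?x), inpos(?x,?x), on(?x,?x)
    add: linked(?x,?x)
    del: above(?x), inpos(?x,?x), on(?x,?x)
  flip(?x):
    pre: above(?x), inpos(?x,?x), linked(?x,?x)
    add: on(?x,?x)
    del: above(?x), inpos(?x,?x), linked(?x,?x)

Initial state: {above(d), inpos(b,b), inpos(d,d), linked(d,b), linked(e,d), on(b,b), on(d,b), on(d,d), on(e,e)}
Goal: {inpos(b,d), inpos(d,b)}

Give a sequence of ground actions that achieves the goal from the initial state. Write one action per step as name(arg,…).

1. grab(e,d)  →  {above(d), inpos(b,b), inpos(d,d), linked(d,b), linked(d,d), linked(e,d), on(b,b), on(d,b), on(d,d), on(d,e)}
2. step(d,b)  →  {above(d), inpos(b,b), inpos(d,b), inpos(d,d), linked(b,d), linked(d,b), linked(d,d), linked(e,d), on(b,b), on(d,e)}
3. flip(d)  →  {inpos(b,b), inpos(d,b), linked(b,d), linked(d,b), linked(e,d), on(b,b), on(d,d), on(d,e)}
4. grab(d,b)  →  {inpos(b,b), inpos(d,b), linked(b,b), linked(b,d), linked(d,b), linked(e,d), on(b,b), on(b,d), on(d,e)}
5. step(b,d)  →  {inpos(b,b), inpos(b,d), inpos(d,b), linked(b,b), linked(b,d), linked(d,b), linked(e,d), on(d,e)}

grab(e,d); step(d,b); flip(d); grab(d,b); step(b,d)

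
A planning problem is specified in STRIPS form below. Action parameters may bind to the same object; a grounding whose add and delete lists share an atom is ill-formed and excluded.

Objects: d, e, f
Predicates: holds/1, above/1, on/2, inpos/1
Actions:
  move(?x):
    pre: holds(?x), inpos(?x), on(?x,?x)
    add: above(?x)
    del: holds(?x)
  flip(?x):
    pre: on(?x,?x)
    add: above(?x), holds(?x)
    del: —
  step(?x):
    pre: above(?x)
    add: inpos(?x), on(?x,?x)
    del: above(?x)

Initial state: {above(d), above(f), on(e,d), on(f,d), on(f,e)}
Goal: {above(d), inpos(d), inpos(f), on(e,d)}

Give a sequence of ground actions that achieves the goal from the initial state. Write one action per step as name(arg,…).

1. step(d)  →  {above(f), inpos(d), on(d,d), on(e,d), on(f,d), on(f,e)}
2. flip(d)  →  {above(d), above(f), holds(d), inpos(d), on(d,d), on(e,d), on(f,d), on(f,e)}
3. step(f)  →  {above(d), holds(d), inpos(d), inpos(f), on(d,d), on(e,d), on(f,d), on(f,e), on(f,f)}

step(d); flip(d); step(f)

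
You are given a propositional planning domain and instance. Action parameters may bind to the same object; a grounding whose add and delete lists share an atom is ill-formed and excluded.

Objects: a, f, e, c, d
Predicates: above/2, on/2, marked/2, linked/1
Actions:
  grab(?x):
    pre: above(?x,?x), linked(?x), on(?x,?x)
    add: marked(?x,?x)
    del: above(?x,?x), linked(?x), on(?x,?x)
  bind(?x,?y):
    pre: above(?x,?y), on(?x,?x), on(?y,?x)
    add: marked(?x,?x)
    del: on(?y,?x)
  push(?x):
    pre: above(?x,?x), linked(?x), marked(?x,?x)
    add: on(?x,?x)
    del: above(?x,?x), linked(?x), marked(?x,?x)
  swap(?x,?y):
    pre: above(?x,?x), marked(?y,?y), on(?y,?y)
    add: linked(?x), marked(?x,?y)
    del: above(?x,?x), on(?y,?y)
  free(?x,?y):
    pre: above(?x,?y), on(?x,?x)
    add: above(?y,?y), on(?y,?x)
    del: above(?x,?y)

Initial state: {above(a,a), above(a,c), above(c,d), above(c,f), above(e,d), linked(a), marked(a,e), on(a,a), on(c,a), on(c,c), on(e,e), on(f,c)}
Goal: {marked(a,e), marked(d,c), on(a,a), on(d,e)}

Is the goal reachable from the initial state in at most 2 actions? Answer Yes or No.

No

1. bind(c,f)  →  {above(a,a), above(a,c), above(c,d), above(c,f), above(e,d), linked(a), marked(a,e), marked(c,c), on(a,a), on(c,a), on(c,c), on(e,e)}
2. free(e,d)  →  {above(a,a), above(a,c), above(c,d), above(c,f), above(d,d), linked(a), marked(a,e), marked(c,c), on(a,a), on(c,a), on(c,c), on(d,e), on(e,e)}
3. swap(d,c)  →  {above(a,a), above(a,c), above(c,d), above(c,f), linked(a), linked(d), marked(a,e), marked(c,c), marked(d,c), on(a,a), on(c,a), on(d,e), on(e,e)}
optimal plan length = 3; 3 > 2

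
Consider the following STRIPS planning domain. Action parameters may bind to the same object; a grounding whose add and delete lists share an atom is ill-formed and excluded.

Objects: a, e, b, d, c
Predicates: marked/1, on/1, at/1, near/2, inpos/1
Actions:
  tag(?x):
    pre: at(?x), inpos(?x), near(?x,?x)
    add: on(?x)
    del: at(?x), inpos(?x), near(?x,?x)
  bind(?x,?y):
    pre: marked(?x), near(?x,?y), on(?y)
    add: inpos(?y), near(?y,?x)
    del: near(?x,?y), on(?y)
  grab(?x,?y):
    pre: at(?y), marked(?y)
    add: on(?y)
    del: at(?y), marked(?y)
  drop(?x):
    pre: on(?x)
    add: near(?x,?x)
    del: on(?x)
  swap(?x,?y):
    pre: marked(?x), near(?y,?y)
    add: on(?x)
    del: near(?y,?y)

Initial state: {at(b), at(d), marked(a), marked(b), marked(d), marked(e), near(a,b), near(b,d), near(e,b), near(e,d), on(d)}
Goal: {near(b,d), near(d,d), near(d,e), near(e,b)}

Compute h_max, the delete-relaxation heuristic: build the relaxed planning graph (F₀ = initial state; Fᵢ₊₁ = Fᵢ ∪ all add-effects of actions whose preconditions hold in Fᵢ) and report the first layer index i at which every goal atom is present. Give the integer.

1

F0 = init (11 atoms)
F1 = F0 ∪ {inpos(d), near(d,b), near(d,d), near(d,e), on(b)}  (16 atoms)
goal ⊆ F1  ⇒  h_max = 1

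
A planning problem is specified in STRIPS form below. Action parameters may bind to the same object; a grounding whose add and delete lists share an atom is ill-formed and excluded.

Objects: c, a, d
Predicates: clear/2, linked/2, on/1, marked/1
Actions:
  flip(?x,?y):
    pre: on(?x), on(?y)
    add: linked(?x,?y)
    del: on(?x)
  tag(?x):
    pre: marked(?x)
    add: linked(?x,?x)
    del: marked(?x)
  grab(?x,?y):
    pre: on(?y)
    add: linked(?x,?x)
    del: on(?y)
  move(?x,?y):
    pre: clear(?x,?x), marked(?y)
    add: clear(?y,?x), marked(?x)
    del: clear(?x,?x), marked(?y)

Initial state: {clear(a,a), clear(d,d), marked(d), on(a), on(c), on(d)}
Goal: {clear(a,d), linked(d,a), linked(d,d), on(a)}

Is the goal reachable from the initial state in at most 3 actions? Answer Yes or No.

No

1. flip(d,a)  →  {clear(a,a), clear(d,d), linked(d,a), marked(d), on(a), on(c)}
2. grab(d,c)  →  {clear(a,a), clear(d,d), linked(d,a), linked(d,d), marked(d), on(a)}
3. move(a,d)  →  {clear(d,a), clear(d,d), linked(d,a), linked(d,d), marked(a), on(a)}
4. move(d,a)  →  {clear(a,d), clear(d,a), linked(d,a), linked(d,d), marked(d), on(a)}
optimal plan length = 4; 4 > 3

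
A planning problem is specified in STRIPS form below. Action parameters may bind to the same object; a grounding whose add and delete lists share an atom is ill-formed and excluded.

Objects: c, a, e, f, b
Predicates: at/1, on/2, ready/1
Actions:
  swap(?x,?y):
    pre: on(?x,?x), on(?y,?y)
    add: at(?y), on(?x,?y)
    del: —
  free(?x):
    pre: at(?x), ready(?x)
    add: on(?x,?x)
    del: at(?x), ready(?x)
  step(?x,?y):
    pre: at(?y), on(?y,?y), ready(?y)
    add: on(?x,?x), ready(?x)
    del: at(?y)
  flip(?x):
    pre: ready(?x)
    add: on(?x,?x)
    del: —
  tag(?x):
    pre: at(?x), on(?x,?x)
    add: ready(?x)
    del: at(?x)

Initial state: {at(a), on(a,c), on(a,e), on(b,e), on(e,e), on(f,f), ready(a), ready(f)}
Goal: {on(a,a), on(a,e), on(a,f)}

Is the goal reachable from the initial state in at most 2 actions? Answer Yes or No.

Yes

1. free(a)  →  {on(a,a), on(a,c), on(a,e), on(b,e), on(e,e), on(f,f), ready(f)}
2. swap(a,f)  →  {at(f), on(a,a), on(a,c), on(a,e), on(a,f), on(b,e), on(e,e), on(f,f), ready(f)}
optimal plan length = 2; 2 ≤ 2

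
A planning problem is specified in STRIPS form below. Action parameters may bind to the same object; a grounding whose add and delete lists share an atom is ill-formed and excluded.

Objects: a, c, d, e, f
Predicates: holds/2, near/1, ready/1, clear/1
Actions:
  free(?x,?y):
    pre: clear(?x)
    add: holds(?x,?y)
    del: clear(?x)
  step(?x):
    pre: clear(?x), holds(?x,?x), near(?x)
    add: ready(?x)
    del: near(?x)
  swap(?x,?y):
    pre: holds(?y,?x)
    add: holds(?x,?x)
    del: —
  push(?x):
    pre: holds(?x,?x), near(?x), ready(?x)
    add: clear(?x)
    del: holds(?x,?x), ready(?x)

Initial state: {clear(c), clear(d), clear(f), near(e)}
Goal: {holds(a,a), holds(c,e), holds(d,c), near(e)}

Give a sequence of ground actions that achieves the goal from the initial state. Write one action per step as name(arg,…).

free(c,e); free(d,c); free(f,a); swap(a,f)

1. free(c,e)  →  {clear(d), clear(f), holds(c,e), near(e)}
2. free(d,c)  →  {clear(f), holds(c,e), holds(d,c), near(e)}
3. free(f,a)  →  {holds(c,e), holds(d,c), holds(f,a), near(e)}
4. swap(a,f)  →  {holds(a,a), holds(c,e), holds(d,c), holds(f,a), near(e)}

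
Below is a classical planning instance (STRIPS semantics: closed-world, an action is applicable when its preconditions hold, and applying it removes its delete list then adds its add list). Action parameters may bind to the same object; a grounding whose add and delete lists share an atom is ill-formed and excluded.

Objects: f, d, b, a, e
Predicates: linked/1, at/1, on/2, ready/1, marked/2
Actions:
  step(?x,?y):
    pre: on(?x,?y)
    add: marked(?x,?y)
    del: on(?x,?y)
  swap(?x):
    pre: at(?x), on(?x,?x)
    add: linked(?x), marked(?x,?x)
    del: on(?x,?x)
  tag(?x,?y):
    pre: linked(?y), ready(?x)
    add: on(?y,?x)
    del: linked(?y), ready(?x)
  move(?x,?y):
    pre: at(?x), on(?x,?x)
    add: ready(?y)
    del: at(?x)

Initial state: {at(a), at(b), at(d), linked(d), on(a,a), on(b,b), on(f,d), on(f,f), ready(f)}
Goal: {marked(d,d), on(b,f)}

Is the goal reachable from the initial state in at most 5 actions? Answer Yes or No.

Yes

1. swap(b)  →  {at(a), at(b), at(d), linked(b), linked(d), marked(b,b), on(a,a), on(f,d), on(f,f), ready(f)}
2. tag(f,b)  →  {at(a), at(b), at(d), linked(d), marked(b,b), on(a,a), on(b,f), on(f,d), on(f,f)}
3. move(a,d)  →  {at(b), at(d), linked(d), marked(b,b), on(a,a), on(b,f), on(f,d), on(f,f), ready(d)}
4. tag(d,d)  →  {at(b), at(d), marked(b,b), on(a,a), on(b,f), on(d,d), on(f,d), on(f,f)}
5. step(d,d)  →  {at(b), at(d), marked(b,b), marked(d,d), on(a,a), on(b,f), on(f,d), on(f,f)}
optimal plan length = 5; 5 ≤ 5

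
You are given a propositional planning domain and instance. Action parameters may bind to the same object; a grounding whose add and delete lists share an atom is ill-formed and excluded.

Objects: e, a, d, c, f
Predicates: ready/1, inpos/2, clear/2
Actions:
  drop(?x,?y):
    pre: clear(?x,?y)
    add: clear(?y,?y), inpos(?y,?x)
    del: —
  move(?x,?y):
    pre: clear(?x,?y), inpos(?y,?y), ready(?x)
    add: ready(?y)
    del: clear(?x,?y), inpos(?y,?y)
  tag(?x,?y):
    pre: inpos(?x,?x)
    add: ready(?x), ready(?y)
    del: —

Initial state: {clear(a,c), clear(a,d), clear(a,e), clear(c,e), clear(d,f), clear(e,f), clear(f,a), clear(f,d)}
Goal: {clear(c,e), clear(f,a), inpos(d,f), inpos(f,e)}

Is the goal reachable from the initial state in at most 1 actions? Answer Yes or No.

No

1. drop(e,f)  →  {clear(a,c), clear(a,d), clear(a,e), clear(c,e), clear(d,f), clear(e,f), clear(f,a), clear(f,d), clear(f,f), inpos(f,e)}
2. drop(f,d)  →  {clear(a,c), clear(a,d), clear(a,e), clear(c,e), clear(d,d), clear(d,f), clear(e,f), clear(f,a), clear(f,d), clear(f,f), inpos(d,f), inpos(f,e)}
optimal plan length = 2; 2 > 1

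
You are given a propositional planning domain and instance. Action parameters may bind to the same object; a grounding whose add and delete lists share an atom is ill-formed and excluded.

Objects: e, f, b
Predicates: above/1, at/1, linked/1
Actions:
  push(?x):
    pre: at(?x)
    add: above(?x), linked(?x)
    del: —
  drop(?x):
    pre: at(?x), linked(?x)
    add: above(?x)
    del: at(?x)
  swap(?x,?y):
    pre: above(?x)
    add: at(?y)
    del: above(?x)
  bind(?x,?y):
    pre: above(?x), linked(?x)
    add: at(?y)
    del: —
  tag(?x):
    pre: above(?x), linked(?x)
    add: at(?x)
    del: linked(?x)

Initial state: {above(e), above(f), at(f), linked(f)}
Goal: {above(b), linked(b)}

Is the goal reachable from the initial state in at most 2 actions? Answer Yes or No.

Yes

1. swap(e,b)  →  {above(f), at(b), at(f), linked(f)}
2. push(b)  →  {above(b), above(f), at(b), at(f), linked(b), linked(f)}
optimal plan length = 2; 2 ≤ 2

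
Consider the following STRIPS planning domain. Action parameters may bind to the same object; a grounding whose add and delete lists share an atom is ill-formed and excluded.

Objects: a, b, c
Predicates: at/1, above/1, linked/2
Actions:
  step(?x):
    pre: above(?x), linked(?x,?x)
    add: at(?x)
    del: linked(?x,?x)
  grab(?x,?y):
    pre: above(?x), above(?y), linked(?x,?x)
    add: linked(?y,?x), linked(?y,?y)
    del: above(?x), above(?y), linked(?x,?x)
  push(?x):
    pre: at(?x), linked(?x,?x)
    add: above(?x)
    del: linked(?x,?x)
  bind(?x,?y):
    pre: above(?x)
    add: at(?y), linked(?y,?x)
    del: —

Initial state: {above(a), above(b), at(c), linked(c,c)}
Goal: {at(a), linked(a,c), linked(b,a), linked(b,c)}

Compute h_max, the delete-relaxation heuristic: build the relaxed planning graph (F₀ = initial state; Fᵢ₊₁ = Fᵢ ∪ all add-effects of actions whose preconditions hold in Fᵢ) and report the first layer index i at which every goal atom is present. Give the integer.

F0 = init (4 atoms)
F1 = F0 ∪ {above(c), at(a), at(b), linked(a,a), linked(a,b), linked(b,a), linked(b,b), linked(c,a), linked(c,b)}  (13 atoms)
F2 = F1 ∪ {linked(a,c), linked(b,c)}  (15 atoms)
goal ⊆ F2  ⇒  h_max = 2

2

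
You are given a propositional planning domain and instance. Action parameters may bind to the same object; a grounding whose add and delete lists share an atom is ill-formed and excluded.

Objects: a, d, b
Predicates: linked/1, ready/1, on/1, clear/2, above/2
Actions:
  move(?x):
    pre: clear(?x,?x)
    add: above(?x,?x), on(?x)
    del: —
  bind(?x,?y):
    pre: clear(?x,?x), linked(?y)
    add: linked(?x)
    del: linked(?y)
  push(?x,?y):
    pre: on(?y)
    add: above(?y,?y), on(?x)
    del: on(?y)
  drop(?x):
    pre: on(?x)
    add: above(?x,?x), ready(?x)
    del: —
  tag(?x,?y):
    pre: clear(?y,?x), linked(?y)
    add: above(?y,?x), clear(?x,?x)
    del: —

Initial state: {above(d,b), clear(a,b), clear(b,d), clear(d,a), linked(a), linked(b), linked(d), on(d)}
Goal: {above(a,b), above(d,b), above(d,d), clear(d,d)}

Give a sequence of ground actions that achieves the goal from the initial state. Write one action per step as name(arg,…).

1. push(a,d)  →  {above(d,b), above(d,d), clear(a,b), clear(b,d), clear(d,a), linked(a), linked(b), linked(d), on(a)}
2. tag(d,b)  →  {above(b,d), above(d,b), above(d,d), clear(a,b), clear(b,d), clear(d,a), clear(d,d), linked(a), linked(b), linked(d), on(a)}
3. tag(b,a)  →  {above(a,b), above(b,d), above(d,b), above(d,d), clear(a,b), clear(b,b), clear(b,d), clear(d,a), clear(d,d), linked(a), linked(b), linked(d), on(a)}

push(a,d); tag(d,b); tag(b,a)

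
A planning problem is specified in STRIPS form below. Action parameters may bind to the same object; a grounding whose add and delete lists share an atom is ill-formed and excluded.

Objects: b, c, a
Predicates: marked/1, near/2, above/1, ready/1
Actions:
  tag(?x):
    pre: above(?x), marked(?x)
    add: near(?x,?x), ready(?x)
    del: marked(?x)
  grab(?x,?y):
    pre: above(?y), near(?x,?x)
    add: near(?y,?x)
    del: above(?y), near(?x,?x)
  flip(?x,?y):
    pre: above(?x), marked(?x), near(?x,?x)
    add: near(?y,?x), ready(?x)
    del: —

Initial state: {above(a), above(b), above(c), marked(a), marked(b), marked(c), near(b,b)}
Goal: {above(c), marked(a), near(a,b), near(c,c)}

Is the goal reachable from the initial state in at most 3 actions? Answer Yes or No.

Yes

1. tag(c)  →  {above(a), above(b), above(c), marked(a), marked(b), near(b,b), near(c,c), ready(c)}
2. grab(b,a)  →  {above(b), above(c), marked(a), marked(b), near(a,b), near(c,c), ready(c)}
optimal plan length = 2; 2 ≤ 3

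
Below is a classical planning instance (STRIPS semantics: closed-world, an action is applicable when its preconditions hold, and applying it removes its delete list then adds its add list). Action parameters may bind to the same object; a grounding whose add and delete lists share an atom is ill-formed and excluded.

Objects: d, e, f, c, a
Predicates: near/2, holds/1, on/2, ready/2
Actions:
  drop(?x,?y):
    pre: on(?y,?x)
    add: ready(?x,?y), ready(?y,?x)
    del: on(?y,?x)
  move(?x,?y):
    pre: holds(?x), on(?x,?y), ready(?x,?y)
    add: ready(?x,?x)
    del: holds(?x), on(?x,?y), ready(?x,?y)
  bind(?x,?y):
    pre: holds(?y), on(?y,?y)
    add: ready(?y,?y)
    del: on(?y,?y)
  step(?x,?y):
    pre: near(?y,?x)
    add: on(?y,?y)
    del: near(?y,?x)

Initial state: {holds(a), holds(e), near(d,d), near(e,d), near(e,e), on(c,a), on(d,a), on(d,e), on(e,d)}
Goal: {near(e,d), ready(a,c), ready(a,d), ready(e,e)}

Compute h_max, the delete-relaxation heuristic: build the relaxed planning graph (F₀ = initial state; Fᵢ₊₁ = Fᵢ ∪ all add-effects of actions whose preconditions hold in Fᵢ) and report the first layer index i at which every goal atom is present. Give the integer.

F0 = init (9 atoms)
F1 = F0 ∪ {on(d,d), on(e,e), ready(a,c), ready(a,d), ready(c,a), ready(d,a), ready(d,e), ready(e,d)}  (17 atoms)
F2 = F1 ∪ {ready(d,d), ready(e,e)}  (19 atoms)
goal ⊆ F2  ⇒  h_max = 2

2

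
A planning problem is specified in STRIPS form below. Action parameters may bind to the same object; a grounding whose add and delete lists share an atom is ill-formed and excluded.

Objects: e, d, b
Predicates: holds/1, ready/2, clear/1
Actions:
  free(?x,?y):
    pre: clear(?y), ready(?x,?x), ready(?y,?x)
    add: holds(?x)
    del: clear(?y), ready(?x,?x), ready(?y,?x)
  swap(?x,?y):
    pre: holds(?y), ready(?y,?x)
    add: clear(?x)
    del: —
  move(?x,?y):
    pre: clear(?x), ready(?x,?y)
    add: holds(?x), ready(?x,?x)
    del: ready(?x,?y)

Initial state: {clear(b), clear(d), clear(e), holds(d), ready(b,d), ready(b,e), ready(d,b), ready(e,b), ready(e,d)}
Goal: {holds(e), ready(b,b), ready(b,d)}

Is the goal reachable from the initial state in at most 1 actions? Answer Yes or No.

1. move(e,d)  →  {clear(b), clear(d), clear(e), holds(d), holds(e), ready(b,d), ready(b,e), ready(d,b), ready(e,b), ready(e,e)}
2. move(b,e)  →  {clear(b), clear(d), clear(e), holds(b), holds(d), holds(e), ready(b,b), ready(b,d), ready(d,b), ready(e,b), ready(e,e)}
optimal plan length = 2; 2 > 1

No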